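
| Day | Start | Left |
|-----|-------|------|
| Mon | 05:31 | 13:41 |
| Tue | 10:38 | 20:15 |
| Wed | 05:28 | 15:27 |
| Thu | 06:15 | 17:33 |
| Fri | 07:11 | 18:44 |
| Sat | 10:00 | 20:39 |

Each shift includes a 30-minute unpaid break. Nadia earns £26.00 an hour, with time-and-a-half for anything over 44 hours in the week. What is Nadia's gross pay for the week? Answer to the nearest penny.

£1700.40

Mon: 05:31–13:41 = 8 h 10 min; less 30 min break → 7 h 40 min
Tue: 10:38–20:15 = 9 h 37 min; less 30 min break → 9 h 7 min
Wed: 05:28–15:27 = 9 h 59 min; less 30 min break → 9 h 29 min
Thu: 06:15–17:33 = 11 h 18 min; less 30 min break → 10 h 48 min
Fri: 07:11–18:44 = 11 h 33 min; less 30 min break → 11 h 3 min
Sat: 10:00–20:39 = 10 h 39 min; less 30 min break → 10 h 9 min
Total worked: 58 h 16 min = 3496 min.
Regular 44 h 0 min = 2640 min at £26.00/h; overtime 14 h 16 min = 856 min at £39.00/h.
Pay = (2640 × £26.00 + 856 × £39.00) ÷ 60 = £1700.40.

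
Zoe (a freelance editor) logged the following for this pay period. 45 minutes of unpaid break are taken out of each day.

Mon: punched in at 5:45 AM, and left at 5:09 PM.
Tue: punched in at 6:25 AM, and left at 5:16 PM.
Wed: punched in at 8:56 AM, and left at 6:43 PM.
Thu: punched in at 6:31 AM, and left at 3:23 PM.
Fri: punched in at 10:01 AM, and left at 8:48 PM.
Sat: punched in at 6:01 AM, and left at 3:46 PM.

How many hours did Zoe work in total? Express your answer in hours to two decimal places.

56.93 hours

Mon: 5:45 AM–5:09 PM = 11 h 24 min; less 45 min break → 10 h 39 min
Tue: 6:25 AM–5:16 PM = 10 h 51 min; less 45 min break → 10 h 6 min
Wed: 8:56 AM–6:43 PM = 9 h 47 min; less 45 min break → 9 h 2 min
Thu: 6:31 AM–3:23 PM = 8 h 52 min; less 45 min break → 8 h 7 min
Fri: 10:01 AM–8:48 PM = 10 h 47 min; less 45 min break → 10 h 2 min
Sat: 6:01 AM–3:46 PM = 9 h 45 min; less 45 min break → 9 h 0 min
Total: 10 h 39 min + 10 h 6 min + 9 h 2 min + 8 h 7 min + 10 h 2 min + 9 h 0 min = 56 h 56 min.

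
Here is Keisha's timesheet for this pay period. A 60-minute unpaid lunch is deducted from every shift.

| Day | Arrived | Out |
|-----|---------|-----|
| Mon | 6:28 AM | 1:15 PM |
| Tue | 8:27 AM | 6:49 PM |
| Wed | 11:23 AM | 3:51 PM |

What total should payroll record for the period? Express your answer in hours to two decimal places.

18.62 hours

Mon: 6:28 AM–1:15 PM = 6 h 47 min; less 60 min break → 5 h 47 min
Tue: 8:27 AM–6:49 PM = 10 h 22 min; less 60 min break → 9 h 22 min
Wed: 11:23 AM–3:51 PM = 4 h 28 min; less 60 min break → 3 h 28 min
Total: 5 h 47 min + 9 h 22 min + 3 h 28 min = 18 h 37 min.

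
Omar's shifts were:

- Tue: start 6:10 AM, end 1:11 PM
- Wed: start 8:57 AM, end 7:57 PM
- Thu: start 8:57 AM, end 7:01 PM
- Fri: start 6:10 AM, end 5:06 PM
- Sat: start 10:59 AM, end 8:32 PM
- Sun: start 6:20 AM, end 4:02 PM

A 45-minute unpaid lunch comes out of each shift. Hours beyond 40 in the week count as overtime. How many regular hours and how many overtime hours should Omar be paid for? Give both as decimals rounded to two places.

Tue: 6:10 AM–1:11 PM = 7 h 1 min; less 45 min break → 6 h 16 min
Wed: 8:57 AM–7:57 PM = 11 h 0 min; less 45 min break → 10 h 15 min
Thu: 8:57 AM–7:01 PM = 10 h 4 min; less 45 min break → 9 h 19 min
Fri: 6:10 AM–5:06 PM = 10 h 56 min; less 45 min break → 10 h 11 min
Sat: 10:59 AM–8:32 PM = 9 h 33 min; less 45 min break → 8 h 48 min
Sun: 6:20 AM–4:02 PM = 9 h 42 min; less 45 min break → 8 h 57 min
Total worked: 53 h 46 min = 53.77 h.
Threshold 40 h → overtime 13 h 46 min, regular 40 h 0 min.

Regular 40.00 hours, overtime 13.77 hours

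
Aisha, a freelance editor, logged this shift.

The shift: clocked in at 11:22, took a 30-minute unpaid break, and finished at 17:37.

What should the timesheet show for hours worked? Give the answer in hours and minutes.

5 h 45 min

The shift: 11:22–17:37 = 6 h 15 min; less 30 min break → 5 h 45 min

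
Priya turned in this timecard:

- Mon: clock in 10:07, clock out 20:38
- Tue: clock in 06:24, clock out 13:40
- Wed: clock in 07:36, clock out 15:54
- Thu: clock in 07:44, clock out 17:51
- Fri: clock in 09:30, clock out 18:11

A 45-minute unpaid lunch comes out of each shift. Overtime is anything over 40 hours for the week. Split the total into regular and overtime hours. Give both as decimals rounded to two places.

Regular 40.00 hours, overtime 1.13 hours

Mon: 10:07–20:38 = 10 h 31 min; less 45 min break → 9 h 46 min
Tue: 06:24–13:40 = 7 h 16 min; less 45 min break → 6 h 31 min
Wed: 07:36–15:54 = 8 h 18 min; less 45 min break → 7 h 33 min
Thu: 07:44–17:51 = 10 h 7 min; less 45 min break → 9 h 22 min
Fri: 09:30–18:11 = 8 h 41 min; less 45 min break → 7 h 56 min
Total worked: 41 h 8 min = 41.13 h.
Threshold 40 h → overtime 1 h 8 min, regular 40 h 0 min.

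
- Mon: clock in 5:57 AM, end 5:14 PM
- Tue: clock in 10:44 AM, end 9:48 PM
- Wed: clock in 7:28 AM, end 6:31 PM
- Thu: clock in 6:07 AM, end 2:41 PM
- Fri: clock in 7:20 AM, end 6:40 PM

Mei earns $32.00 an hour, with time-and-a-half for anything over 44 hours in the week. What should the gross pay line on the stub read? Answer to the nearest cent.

$1854.40

Mon: 5:57 AM–5:14 PM = 11 h 17 min
Tue: 10:44 AM–9:48 PM = 11 h 4 min
Wed: 7:28 AM–6:31 PM = 11 h 3 min
Thu: 6:07 AM–2:41 PM = 8 h 34 min
Fri: 7:20 AM–6:40 PM = 11 h 20 min
Total worked: 53 h 18 min = 3198 min.
Regular 44 h 0 min = 2640 min at $32.00/h; overtime 9 h 18 min = 558 min at $48.00/h.
Pay = (2640 × $32.00 + 558 × $48.00) ÷ 60 = $1854.40.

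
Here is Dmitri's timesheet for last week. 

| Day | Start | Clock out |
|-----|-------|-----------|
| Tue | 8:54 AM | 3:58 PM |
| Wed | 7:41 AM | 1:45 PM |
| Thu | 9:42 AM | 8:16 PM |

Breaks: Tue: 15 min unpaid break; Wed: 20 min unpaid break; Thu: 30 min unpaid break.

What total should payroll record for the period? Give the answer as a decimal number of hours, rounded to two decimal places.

Tue: 8:54 AM–3:58 PM = 7 h 4 min; less 15 min break → 6 h 49 min
Wed: 7:41 AM–1:45 PM = 6 h 4 min; less 20 min break → 5 h 44 min
Thu: 9:42 AM–8:16 PM = 10 h 34 min; less 30 min break → 10 h 4 min
Total: 6 h 49 min + 5 h 44 min + 10 h 4 min = 22 h 37 min.

22.62 hours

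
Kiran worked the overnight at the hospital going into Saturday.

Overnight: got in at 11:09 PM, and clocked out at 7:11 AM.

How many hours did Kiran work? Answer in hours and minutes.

Overnight: 11:09 PM → midnight = 0 h 51 min; midnight → 7:11 AM = 7 h 11 min; span 8 h 2 min

8 h 2 min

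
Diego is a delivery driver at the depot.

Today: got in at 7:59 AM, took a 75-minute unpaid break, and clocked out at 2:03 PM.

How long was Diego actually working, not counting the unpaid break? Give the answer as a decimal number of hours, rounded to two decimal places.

Today: 7:59 AM–2:03 PM = 6 h 4 min; less 75 min break → 4 h 49 min

4.82 hours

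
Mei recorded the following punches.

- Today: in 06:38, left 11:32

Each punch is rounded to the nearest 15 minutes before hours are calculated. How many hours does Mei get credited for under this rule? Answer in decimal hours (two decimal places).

Today: in 06:38→06:45, out 11:32→11:30; 4 h 45 min

4.75 hours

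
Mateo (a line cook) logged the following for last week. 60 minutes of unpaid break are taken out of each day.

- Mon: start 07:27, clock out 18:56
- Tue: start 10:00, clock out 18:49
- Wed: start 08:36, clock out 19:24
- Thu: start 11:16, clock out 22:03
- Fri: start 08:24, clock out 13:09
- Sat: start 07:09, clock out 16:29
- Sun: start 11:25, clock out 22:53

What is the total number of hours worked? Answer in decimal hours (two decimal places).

Mon: 07:27–18:56 = 11 h 29 min; less 60 min break → 10 h 29 min
Tue: 10:00–18:49 = 8 h 49 min; less 60 min break → 7 h 49 min
Wed: 08:36–19:24 = 10 h 48 min; less 60 min break → 9 h 48 min
Thu: 11:16–22:03 = 10 h 47 min; less 60 min break → 9 h 47 min
Fri: 08:24–13:09 = 4 h 45 min; less 60 min break → 3 h 45 min
Sat: 07:09–16:29 = 9 h 20 min; less 60 min break → 8 h 20 min
Sun: 11:25–22:53 = 11 h 28 min; less 60 min break → 10 h 28 min
Total: 10 h 29 min + 7 h 49 min + 9 h 48 min + 9 h 47 min + 3 h 45 min + 8 h 20 min + 10 h 28 min = 60 h 26 min.

60.43 hours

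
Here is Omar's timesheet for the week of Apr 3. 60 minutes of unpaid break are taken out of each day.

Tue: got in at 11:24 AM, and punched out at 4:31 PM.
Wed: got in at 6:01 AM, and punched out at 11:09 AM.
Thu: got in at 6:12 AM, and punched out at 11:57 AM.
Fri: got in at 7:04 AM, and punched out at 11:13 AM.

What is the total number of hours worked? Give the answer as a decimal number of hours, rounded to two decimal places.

16.15 hours

Tue: 11:24 AM–4:31 PM = 5 h 7 min; less 60 min break → 4 h 7 min
Wed: 6:01 AM–11:09 AM = 5 h 8 min; less 60 min break → 4 h 8 min
Thu: 6:12 AM–11:57 AM = 5 h 45 min; less 60 min break → 4 h 45 min
Fri: 7:04 AM–11:13 AM = 4 h 9 min; less 60 min break → 3 h 9 min
Total: 4 h 7 min + 4 h 8 min + 4 h 45 min + 3 h 9 min = 16 h 9 min.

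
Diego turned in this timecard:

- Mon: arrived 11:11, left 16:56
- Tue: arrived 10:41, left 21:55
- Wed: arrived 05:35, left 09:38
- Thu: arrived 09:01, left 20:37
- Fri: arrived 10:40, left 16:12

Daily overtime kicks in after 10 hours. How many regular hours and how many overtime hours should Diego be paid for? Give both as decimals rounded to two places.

Regular 35.33 hours, overtime 2.83 hours

Mon: 11:11–16:56 = 5 h 45 min
Tue: 10:41–21:55 = 11 h 14 min
Wed: 05:35–09:38 = 4 h 3 min
Thu: 09:01–20:37 = 11 h 36 min
Fri: 10:40–16:12 = 5 h 32 min
Mon reg 5 h 45 min / OT 0 h 0 min; Tue reg 10 h 0 min / OT 1 h 14 min; Wed reg 4 h 3 min / OT 0 h 0 min; Thu reg 10 h 0 min / OT 1 h 36 min; Fri reg 5 h 32 min / OT 0 h 0 min.
Totals: regular 35 h 20 min, overtime 2 h 50 min.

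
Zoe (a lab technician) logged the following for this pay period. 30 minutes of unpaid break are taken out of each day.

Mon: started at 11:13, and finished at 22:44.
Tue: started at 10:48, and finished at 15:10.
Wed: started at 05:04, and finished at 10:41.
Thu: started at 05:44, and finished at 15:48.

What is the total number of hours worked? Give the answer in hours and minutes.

29 h 34 min

Mon: 11:13–22:44 = 11 h 31 min; less 30 min break → 11 h 1 min
Tue: 10:48–15:10 = 4 h 22 min; less 30 min break → 3 h 52 min
Wed: 05:04–10:41 = 5 h 37 min; less 30 min break → 5 h 7 min
Thu: 05:44–15:48 = 10 h 4 min; less 30 min break → 9 h 34 min
Total: 11 h 1 min + 3 h 52 min + 5 h 7 min + 9 h 34 min = 29 h 34 min.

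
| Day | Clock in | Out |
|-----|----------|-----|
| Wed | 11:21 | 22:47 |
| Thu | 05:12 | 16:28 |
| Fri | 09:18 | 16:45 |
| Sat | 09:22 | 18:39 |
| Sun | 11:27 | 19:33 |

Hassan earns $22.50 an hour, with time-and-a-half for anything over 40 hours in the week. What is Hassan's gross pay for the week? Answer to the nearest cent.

Wed: 11:21–22:47 = 11 h 26 min
Thu: 05:12–16:28 = 11 h 16 min
Fri: 09:18–16:45 = 7 h 27 min
Sat: 09:22–18:39 = 9 h 17 min
Sun: 11:27–19:33 = 8 h 6 min
Total worked: 47 h 32 min = 2852 min.
Regular 40 h 0 min = 2400 min at $22.50/h; overtime 7 h 32 min = 452 min at $33.75/h.
Pay = (2400 × $22.50 + 452 × $33.75) ÷ 60 = $1154.25.

$1154.25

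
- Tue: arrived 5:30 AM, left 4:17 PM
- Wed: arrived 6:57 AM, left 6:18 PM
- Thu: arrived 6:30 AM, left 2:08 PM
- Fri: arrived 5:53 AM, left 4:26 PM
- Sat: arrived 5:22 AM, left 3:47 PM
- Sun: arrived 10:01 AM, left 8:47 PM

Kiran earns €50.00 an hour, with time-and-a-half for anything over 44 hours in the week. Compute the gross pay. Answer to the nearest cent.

€3512.50

Tue: 5:30 AM–4:17 PM = 10 h 47 min
Wed: 6:57 AM–6:18 PM = 11 h 21 min
Thu: 6:30 AM–2:08 PM = 7 h 38 min
Fri: 5:53 AM–4:26 PM = 10 h 33 min
Sat: 5:22 AM–3:47 PM = 10 h 25 min
Sun: 10:01 AM–8:47 PM = 10 h 46 min
Total worked: 61 h 30 min = 3690 min.
Regular 44 h 0 min = 2640 min at €50.00/h; overtime 17 h 30 min = 1050 min at €75.00/h.
Pay = (2640 × €50.00 + 1050 × €75.00) ÷ 60 = €3512.50.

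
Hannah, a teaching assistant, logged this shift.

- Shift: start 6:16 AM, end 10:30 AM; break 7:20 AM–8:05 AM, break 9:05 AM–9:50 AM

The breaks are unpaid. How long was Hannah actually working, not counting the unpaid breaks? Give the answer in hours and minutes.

Shift: 6:16 AM–10:30 AM = 4 h 14 min; less 90 min break → 2 h 44 min

2 h 44 min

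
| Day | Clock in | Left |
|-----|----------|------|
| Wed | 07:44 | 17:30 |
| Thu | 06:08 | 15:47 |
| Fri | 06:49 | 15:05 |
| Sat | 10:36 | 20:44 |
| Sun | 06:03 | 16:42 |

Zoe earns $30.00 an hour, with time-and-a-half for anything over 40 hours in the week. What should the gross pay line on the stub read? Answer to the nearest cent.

$1581.00

Wed: 07:44–17:30 = 9 h 46 min
Thu: 06:08–15:47 = 9 h 39 min
Fri: 06:49–15:05 = 8 h 16 min
Sat: 10:36–20:44 = 10 h 8 min
Sun: 06:03–16:42 = 10 h 39 min
Total worked: 48 h 28 min = 2908 min.
Regular 40 h 0 min = 2400 min at $30.00/h; overtime 8 h 28 min = 508 min at $45.00/h.
Pay = (2400 × $30.00 + 508 × $45.00) ÷ 60 = $1581.00.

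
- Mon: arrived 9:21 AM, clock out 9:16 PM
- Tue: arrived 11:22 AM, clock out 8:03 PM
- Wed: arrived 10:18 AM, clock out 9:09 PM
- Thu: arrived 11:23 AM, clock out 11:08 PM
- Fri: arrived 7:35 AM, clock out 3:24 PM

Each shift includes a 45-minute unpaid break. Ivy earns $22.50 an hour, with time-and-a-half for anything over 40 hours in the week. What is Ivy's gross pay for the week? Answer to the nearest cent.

$1145.25

Mon: 9:21 AM–9:16 PM = 11 h 55 min; less 45 min break → 11 h 10 min
Tue: 11:22 AM–8:03 PM = 8 h 41 min; less 45 min break → 7 h 56 min
Wed: 10:18 AM–9:09 PM = 10 h 51 min; less 45 min break → 10 h 6 min
Thu: 11:23 AM–11:08 PM = 11 h 45 min; less 45 min break → 11 h 0 min
Fri: 7:35 AM–3:24 PM = 7 h 49 min; less 45 min break → 7 h 4 min
Total worked: 47 h 16 min = 2836 min.
Regular 40 h 0 min = 2400 min at $22.50/h; overtime 7 h 16 min = 436 min at $33.75/h.
Pay = (2400 × $22.50 + 436 × $33.75) ÷ 60 = $1145.25.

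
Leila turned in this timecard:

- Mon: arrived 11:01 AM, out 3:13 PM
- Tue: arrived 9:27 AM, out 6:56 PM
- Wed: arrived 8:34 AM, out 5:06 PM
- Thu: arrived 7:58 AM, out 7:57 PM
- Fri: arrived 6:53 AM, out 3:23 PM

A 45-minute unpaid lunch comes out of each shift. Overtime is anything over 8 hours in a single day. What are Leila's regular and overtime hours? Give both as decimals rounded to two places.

Regular 34.98 hours, overtime 3.97 hours

Mon: 11:01 AM–3:13 PM = 4 h 12 min; less 45 min break → 3 h 27 min
Tue: 9:27 AM–6:56 PM = 9 h 29 min; less 45 min break → 8 h 44 min
Wed: 8:34 AM–5:06 PM = 8 h 32 min; less 45 min break → 7 h 47 min
Thu: 7:58 AM–7:57 PM = 11 h 59 min; less 45 min break → 11 h 14 min
Fri: 6:53 AM–3:23 PM = 8 h 30 min; less 45 min break → 7 h 45 min
Mon reg 3 h 27 min / OT 0 h 0 min; Tue reg 8 h 0 min / OT 0 h 44 min; Wed reg 7 h 47 min / OT 0 h 0 min; Thu reg 8 h 0 min / OT 3 h 14 min; Fri reg 7 h 45 min / OT 0 h 0 min.
Totals: regular 34 h 59 min, overtime 3 h 58 min.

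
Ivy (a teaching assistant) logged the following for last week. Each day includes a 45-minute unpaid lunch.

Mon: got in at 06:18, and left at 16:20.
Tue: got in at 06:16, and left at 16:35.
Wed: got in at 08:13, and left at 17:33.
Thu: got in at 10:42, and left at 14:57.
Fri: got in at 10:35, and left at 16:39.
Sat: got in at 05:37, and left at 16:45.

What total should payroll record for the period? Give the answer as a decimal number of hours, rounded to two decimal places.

46.63 hours

Mon: 06:18–16:20 = 10 h 2 min; less 45 min break → 9 h 17 min
Tue: 06:16–16:35 = 10 h 19 min; less 45 min break → 9 h 34 min
Wed: 08:13–17:33 = 9 h 20 min; less 45 min break → 8 h 35 min
Thu: 10:42–14:57 = 4 h 15 min; less 45 min break → 3 h 30 min
Fri: 10:35–16:39 = 6 h 4 min; less 45 min break → 5 h 19 min
Sat: 05:37–16:45 = 11 h 8 min; less 45 min break → 10 h 23 min
Total: 9 h 17 min + 9 h 34 min + 8 h 35 min + 3 h 30 min + 5 h 19 min + 10 h 23 min = 46 h 38 min.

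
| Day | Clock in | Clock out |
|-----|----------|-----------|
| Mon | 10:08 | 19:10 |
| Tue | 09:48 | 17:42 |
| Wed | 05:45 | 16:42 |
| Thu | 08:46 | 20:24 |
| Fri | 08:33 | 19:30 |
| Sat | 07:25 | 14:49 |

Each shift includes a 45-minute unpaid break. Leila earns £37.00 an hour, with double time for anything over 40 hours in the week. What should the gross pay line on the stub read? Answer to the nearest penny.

£2469.13

Mon: 10:08–19:10 = 9 h 2 min; less 45 min break → 8 h 17 min
Tue: 09:48–17:42 = 7 h 54 min; less 45 min break → 7 h 9 min
Wed: 05:45–16:42 = 10 h 57 min; less 45 min break → 10 h 12 min
Thu: 08:46–20:24 = 11 h 38 min; less 45 min break → 10 h 53 min
Fri: 08:33–19:30 = 10 h 57 min; less 45 min break → 10 h 12 min
Sat: 07:25–14:49 = 7 h 24 min; less 45 min break → 6 h 39 min
Total worked: 53 h 22 min = 3202 min.
Regular 40 h 0 min = 2400 min at £37.00/h; overtime 13 h 22 min = 802 min at £74.00/h.
Pay = (2400 × £37.00 + 802 × £74.00) ÷ 60 = £2469.13.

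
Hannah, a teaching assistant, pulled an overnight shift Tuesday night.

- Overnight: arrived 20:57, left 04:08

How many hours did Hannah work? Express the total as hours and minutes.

7 h 11 min

Overnight: 20:57 → midnight = 3 h 3 min; midnight → 04:08 = 4 h 8 min; span 7 h 11 min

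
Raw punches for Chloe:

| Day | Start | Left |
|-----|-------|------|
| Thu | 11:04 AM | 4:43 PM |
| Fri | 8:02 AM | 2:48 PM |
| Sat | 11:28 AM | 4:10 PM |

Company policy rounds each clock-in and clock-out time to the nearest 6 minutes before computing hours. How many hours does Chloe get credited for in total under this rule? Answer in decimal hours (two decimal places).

17.10 hours

Thu: in 11:04 AM→11:06 AM, out 4:43 PM→4:42 PM; 5 h 36 min
Fri: in 8:02 AM→8:00 AM, out 2:48 PM→2:48 PM; 6 h 48 min
Sat: in 11:28 AM→11:30 AM, out 4:10 PM→4:12 PM; 4 h 42 min
Total credited: 17 h 6 min.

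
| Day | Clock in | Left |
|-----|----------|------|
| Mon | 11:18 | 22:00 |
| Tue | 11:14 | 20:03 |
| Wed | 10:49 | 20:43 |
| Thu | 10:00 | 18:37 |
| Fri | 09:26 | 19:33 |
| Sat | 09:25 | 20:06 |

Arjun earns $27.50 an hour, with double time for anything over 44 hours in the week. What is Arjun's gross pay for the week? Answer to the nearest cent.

Mon: 11:18–22:00 = 10 h 42 min
Tue: 11:14–20:03 = 8 h 49 min
Wed: 10:49–20:43 = 9 h 54 min
Thu: 10:00–18:37 = 8 h 37 min
Fri: 09:26–19:33 = 10 h 7 min
Sat: 09:25–20:06 = 10 h 41 min
Total worked: 58 h 50 min = 3530 min.
Regular 44 h 0 min = 2640 min at $27.50/h; overtime 14 h 50 min = 890 min at $55.00/h.
Pay = (2640 × $27.50 + 890 × $55.00) ÷ 60 = $2025.83.

$2025.83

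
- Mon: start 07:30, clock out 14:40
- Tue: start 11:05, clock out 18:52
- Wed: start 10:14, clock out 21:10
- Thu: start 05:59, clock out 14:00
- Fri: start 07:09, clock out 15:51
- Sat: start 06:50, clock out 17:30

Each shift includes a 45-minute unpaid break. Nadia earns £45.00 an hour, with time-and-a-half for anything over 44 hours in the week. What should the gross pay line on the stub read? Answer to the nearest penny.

£2301.75

Mon: 07:30–14:40 = 7 h 10 min; less 45 min break → 6 h 25 min
Tue: 11:05–18:52 = 7 h 47 min; less 45 min break → 7 h 2 min
Wed: 10:14–21:10 = 10 h 56 min; less 45 min break → 10 h 11 min
Thu: 05:59–14:00 = 8 h 1 min; less 45 min break → 7 h 16 min
Fri: 07:09–15:51 = 8 h 42 min; less 45 min break → 7 h 57 min
Sat: 06:50–17:30 = 10 h 40 min; less 45 min break → 9 h 55 min
Total worked: 48 h 46 min = 2926 min.
Regular 44 h 0 min = 2640 min at £45.00/h; overtime 4 h 46 min = 286 min at £67.50/h.
Pay = (2640 × £45.00 + 286 × £67.50) ÷ 60 = £2301.75.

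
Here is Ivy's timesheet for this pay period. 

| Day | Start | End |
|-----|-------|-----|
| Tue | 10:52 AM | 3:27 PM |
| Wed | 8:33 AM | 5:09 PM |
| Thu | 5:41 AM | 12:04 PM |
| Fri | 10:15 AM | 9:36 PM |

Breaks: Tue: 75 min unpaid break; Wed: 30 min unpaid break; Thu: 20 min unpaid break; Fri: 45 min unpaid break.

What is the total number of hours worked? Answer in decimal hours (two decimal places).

28.08 hours

Tue: 10:52 AM–3:27 PM = 4 h 35 min; less 75 min break → 3 h 20 min
Wed: 8:33 AM–5:09 PM = 8 h 36 min; less 30 min break → 8 h 6 min
Thu: 5:41 AM–12:04 PM = 6 h 23 min; less 20 min break → 6 h 3 min
Fri: 10:15 AM–9:36 PM = 11 h 21 min; less 45 min break → 10 h 36 min
Total: 3 h 20 min + 8 h 6 min + 6 h 3 min + 10 h 36 min = 28 h 5 min.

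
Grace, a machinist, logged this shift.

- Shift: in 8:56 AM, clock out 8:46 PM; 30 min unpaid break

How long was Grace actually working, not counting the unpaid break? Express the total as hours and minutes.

11 h 20 min

Shift: 8:56 AM–8:46 PM = 11 h 50 min; less 30 min break → 11 h 20 min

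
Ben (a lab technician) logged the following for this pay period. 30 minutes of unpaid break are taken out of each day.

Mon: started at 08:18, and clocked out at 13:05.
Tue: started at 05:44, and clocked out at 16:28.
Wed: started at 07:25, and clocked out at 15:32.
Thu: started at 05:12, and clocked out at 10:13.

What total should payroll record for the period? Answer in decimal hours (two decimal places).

26.65 hours

Mon: 08:18–13:05 = 4 h 47 min; less 30 min break → 4 h 17 min
Tue: 05:44–16:28 = 10 h 44 min; less 30 min break → 10 h 14 min
Wed: 07:25–15:32 = 8 h 7 min; less 30 min break → 7 h 37 min
Thu: 05:12–10:13 = 5 h 1 min; less 30 min break → 4 h 31 min
Total: 4 h 17 min + 10 h 14 min + 7 h 37 min + 4 h 31 min = 26 h 39 min.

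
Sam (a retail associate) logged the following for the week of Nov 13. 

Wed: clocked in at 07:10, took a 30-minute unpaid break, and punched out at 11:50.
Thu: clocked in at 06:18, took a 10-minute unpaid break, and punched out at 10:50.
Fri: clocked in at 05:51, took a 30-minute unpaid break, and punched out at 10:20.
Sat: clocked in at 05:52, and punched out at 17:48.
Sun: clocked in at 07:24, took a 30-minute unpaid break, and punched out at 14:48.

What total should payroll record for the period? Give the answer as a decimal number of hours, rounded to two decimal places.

Wed: 07:10–11:50 = 4 h 40 min; less 30 min break → 4 h 10 min
Thu: 06:18–10:50 = 4 h 32 min; less 10 min break → 4 h 22 min
Fri: 05:51–10:20 = 4 h 29 min; less 30 min break → 3 h 59 min
Sat: 05:52–17:48 = 11 h 56 min
Sun: 07:24–14:48 = 7 h 24 min; less 30 min break → 6 h 54 min
Total: 4 h 10 min + 4 h 22 min + 3 h 59 min + 11 h 56 min + 6 h 54 min = 31 h 21 min.

31.35 hours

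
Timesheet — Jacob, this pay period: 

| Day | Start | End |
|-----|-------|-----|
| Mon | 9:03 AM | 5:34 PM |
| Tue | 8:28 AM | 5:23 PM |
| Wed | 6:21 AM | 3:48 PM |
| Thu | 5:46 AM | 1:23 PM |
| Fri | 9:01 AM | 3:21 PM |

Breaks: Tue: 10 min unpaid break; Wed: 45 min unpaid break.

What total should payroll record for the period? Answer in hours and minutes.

Mon: 9:03 AM–5:34 PM = 8 h 31 min
Tue: 8:28 AM–5:23 PM = 8 h 55 min; less 10 min break → 8 h 45 min
Wed: 6:21 AM–3:48 PM = 9 h 27 min; less 45 min break → 8 h 42 min
Thu: 5:46 AM–1:23 PM = 7 h 37 min
Fri: 9:01 AM–3:21 PM = 6 h 20 min
Total: 8 h 31 min + 8 h 45 min + 8 h 42 min + 7 h 37 min + 6 h 20 min = 39 h 55 min.

39 h 55 min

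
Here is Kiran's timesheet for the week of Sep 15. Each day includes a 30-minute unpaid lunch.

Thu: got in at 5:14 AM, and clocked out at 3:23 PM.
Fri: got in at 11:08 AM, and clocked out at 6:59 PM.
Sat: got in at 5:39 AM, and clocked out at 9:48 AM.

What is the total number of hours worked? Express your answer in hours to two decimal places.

Thu: 5:14 AM–3:23 PM = 10 h 9 min; less 30 min break → 9 h 39 min
Fri: 11:08 AM–6:59 PM = 7 h 51 min; less 30 min break → 7 h 21 min
Sat: 5:39 AM–9:48 AM = 4 h 9 min; less 30 min break → 3 h 39 min
Total: 9 h 39 min + 7 h 21 min + 3 h 39 min = 20 h 39 min.

20.65 hours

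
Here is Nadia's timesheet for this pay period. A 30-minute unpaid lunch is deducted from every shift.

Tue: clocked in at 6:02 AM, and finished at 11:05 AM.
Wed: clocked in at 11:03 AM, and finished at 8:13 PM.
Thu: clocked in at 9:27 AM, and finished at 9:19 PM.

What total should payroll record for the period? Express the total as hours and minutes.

24 h 35 min

Tue: 6:02 AM–11:05 AM = 5 h 3 min; less 30 min break → 4 h 33 min
Wed: 11:03 AM–8:13 PM = 9 h 10 min; less 30 min break → 8 h 40 min
Thu: 9:27 AM–9:19 PM = 11 h 52 min; less 30 min break → 11 h 22 min
Total: 4 h 33 min + 8 h 40 min + 11 h 22 min = 24 h 35 min.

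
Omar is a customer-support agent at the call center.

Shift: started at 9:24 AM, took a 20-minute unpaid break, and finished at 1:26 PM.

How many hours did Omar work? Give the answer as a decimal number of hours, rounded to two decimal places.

3.70 hours

Shift: 9:24 AM–1:26 PM = 4 h 2 min; less 20 min break → 3 h 42 min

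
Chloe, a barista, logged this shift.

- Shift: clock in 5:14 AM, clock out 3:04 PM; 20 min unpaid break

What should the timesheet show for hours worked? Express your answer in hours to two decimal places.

Shift: 5:14 AM–3:04 PM = 9 h 50 min; less 20 min break → 9 h 30 min

9.50 hours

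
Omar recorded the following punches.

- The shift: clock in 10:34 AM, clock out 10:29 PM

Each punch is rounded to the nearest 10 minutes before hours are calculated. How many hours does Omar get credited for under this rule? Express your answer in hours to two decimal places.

12.00 hours

The shift: in 10:34 AM→10:30 AM, out 10:29 PM→10:30 PM; 12 h 0 min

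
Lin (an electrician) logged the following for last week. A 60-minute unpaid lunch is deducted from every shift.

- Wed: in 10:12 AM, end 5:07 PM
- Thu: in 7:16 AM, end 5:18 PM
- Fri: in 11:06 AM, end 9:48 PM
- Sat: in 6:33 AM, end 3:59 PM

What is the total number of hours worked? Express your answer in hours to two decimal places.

33.08 hours

Wed: 10:12 AM–5:07 PM = 6 h 55 min; less 60 min break → 5 h 55 min
Thu: 7:16 AM–5:18 PM = 10 h 2 min; less 60 min break → 9 h 2 min
Fri: 11:06 AM–9:48 PM = 10 h 42 min; less 60 min break → 9 h 42 min
Sat: 6:33 AM–3:59 PM = 9 h 26 min; less 60 min break → 8 h 26 min
Total: 5 h 55 min + 9 h 2 min + 9 h 42 min + 8 h 26 min = 33 h 5 min.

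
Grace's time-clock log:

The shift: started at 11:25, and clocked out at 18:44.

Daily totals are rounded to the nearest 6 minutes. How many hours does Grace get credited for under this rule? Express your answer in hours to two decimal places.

The shift: 11:25–18:44 = 7 h 19 min → rounds to 7 h 18 min

7.30 hours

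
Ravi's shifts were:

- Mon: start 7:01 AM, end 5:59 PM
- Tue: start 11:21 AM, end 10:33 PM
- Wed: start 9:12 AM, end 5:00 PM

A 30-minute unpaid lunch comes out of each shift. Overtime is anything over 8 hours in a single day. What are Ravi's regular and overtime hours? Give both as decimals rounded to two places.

Mon: 7:01 AM–5:59 PM = 10 h 58 min; less 30 min break → 10 h 28 min
Tue: 11:21 AM–10:33 PM = 11 h 12 min; less 30 min break → 10 h 42 min
Wed: 9:12 AM–5:00 PM = 7 h 48 min; less 30 min break → 7 h 18 min
Mon reg 8 h 0 min / OT 2 h 28 min; Tue reg 8 h 0 min / OT 2 h 42 min; Wed reg 7 h 18 min / OT 0 h 0 min.
Totals: regular 23 h 18 min, overtime 5 h 10 min.

Regular 23.30 hours, overtime 5.17 hours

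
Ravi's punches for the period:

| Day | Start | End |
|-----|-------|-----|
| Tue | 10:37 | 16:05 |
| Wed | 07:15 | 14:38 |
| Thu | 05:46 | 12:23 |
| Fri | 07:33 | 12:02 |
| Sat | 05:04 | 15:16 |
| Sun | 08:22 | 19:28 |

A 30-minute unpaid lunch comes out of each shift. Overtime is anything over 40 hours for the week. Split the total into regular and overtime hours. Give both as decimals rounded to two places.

Tue: 10:37–16:05 = 5 h 28 min; less 30 min break → 4 h 58 min
Wed: 07:15–14:38 = 7 h 23 min; less 30 min break → 6 h 53 min
Thu: 05:46–12:23 = 6 h 37 min; less 30 min break → 6 h 7 min
Fri: 07:33–12:02 = 4 h 29 min; less 30 min break → 3 h 59 min
Sat: 05:04–15:16 = 10 h 12 min; less 30 min break → 9 h 42 min
Sun: 08:22–19:28 = 11 h 6 min; less 30 min break → 10 h 36 min
Total worked: 42 h 15 min = 42.25 h.
Threshold 40 h → overtime 2 h 15 min, regular 40 h 0 min.

Regular 40.00 hours, overtime 2.25 hours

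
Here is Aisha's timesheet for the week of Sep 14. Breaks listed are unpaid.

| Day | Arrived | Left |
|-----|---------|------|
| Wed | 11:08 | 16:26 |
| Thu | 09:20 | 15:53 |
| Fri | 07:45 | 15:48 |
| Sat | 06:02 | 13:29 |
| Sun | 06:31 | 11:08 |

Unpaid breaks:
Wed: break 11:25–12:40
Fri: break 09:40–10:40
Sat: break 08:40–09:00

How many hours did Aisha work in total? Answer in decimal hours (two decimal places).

Wed: 11:08–16:26 = 5 h 18 min; less 75 min break → 4 h 3 min
Thu: 09:20–15:53 = 6 h 33 min
Fri: 07:45–15:48 = 8 h 3 min; less 60 min break → 7 h 3 min
Sat: 06:02–13:29 = 7 h 27 min; less 20 min break → 7 h 7 min
Sun: 06:31–11:08 = 4 h 37 min
Total: 4 h 3 min + 6 h 33 min + 7 h 3 min + 7 h 7 min + 4 h 37 min = 29 h 23 min.

29.38 hours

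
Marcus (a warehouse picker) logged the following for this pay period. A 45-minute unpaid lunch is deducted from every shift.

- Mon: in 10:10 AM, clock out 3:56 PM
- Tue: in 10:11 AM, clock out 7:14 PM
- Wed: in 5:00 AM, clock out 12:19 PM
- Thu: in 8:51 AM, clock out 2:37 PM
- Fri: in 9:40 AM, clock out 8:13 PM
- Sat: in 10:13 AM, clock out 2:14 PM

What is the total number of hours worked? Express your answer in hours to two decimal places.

37.97 hours

Mon: 10:10 AM–3:56 PM = 5 h 46 min; less 45 min break → 5 h 1 min
Tue: 10:11 AM–7:14 PM = 9 h 3 min; less 45 min break → 8 h 18 min
Wed: 5:00 AM–12:19 PM = 7 h 19 min; less 45 min break → 6 h 34 min
Thu: 8:51 AM–2:37 PM = 5 h 46 min; less 45 min break → 5 h 1 min
Fri: 9:40 AM–8:13 PM = 10 h 33 min; less 45 min break → 9 h 48 min
Sat: 10:13 AM–2:14 PM = 4 h 1 min; less 45 min break → 3 h 16 min
Total: 5 h 1 min + 8 h 18 min + 6 h 34 min + 5 h 1 min + 9 h 48 min + 3 h 16 min = 37 h 58 min.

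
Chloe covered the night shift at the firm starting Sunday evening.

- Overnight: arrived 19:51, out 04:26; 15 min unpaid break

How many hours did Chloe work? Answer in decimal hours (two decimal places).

Overnight: 19:51 → midnight = 4 h 9 min; midnight → 04:26 = 4 h 26 min; span 8 h 35 min; less 15 min break → 8 h 20 min

8.33 hours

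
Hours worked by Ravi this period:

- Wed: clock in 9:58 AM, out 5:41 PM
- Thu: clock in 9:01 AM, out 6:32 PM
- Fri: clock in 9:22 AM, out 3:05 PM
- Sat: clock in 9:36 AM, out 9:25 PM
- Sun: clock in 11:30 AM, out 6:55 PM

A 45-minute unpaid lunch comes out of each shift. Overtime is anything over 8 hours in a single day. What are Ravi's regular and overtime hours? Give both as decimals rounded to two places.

Regular 34.60 hours, overtime 3.83 hours

Wed: 9:58 AM–5:41 PM = 7 h 43 min; less 45 min break → 6 h 58 min
Thu: 9:01 AM–6:32 PM = 9 h 31 min; less 45 min break → 8 h 46 min
Fri: 9:22 AM–3:05 PM = 5 h 43 min; less 45 min break → 4 h 58 min
Sat: 9:36 AM–9:25 PM = 11 h 49 min; less 45 min break → 11 h 4 min
Sun: 11:30 AM–6:55 PM = 7 h 25 min; less 45 min break → 6 h 40 min
Wed reg 6 h 58 min / OT 0 h 0 min; Thu reg 8 h 0 min / OT 0 h 46 min; Fri reg 4 h 58 min / OT 0 h 0 min; Sat reg 8 h 0 min / OT 3 h 4 min; Sun reg 6 h 40 min / OT 0 h 0 min.
Totals: regular 34 h 36 min, overtime 3 h 50 min.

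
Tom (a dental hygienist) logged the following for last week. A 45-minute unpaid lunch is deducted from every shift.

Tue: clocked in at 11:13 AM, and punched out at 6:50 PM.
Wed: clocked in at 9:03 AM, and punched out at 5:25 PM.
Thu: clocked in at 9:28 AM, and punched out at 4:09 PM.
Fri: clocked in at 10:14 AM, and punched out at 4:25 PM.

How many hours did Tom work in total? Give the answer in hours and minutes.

Tue: 11:13 AM–6:50 PM = 7 h 37 min; less 45 min break → 6 h 52 min
Wed: 9:03 AM–5:25 PM = 8 h 22 min; less 45 min break → 7 h 37 min
Thu: 9:28 AM–4:09 PM = 6 h 41 min; less 45 min break → 5 h 56 min
Fri: 10:14 AM–4:25 PM = 6 h 11 min; less 45 min break → 5 h 26 min
Total: 6 h 52 min + 7 h 37 min + 5 h 56 min + 5 h 26 min = 25 h 51 min.

25 h 51 min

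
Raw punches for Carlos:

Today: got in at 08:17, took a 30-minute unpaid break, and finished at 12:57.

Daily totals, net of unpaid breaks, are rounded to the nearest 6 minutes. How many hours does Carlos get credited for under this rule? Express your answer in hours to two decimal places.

4.20 hours

Today: 08:17–12:57 = 4 h 40 min − 30 min = 4 h 10 min → rounds to 4 h 12 min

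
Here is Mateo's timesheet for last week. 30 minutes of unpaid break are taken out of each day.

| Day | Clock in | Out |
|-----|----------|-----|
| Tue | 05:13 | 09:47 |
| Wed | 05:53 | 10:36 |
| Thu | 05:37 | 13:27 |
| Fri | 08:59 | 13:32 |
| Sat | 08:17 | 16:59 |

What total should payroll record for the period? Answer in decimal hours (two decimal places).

27.87 hours

Tue: 05:13–09:47 = 4 h 34 min; less 30 min break → 4 h 4 min
Wed: 05:53–10:36 = 4 h 43 min; less 30 min break → 4 h 13 min
Thu: 05:37–13:27 = 7 h 50 min; less 30 min break → 7 h 20 min
Fri: 08:59–13:32 = 4 h 33 min; less 30 min break → 4 h 3 min
Sat: 08:17–16:59 = 8 h 42 min; less 30 min break → 8 h 12 min
Total: 4 h 4 min + 4 h 13 min + 7 h 20 min + 4 h 3 min + 8 h 12 min = 27 h 52 min.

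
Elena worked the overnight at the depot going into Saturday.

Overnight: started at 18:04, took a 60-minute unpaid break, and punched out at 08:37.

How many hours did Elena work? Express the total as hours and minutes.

13 h 33 min

Overnight: 18:04 → midnight = 5 h 56 min; midnight → 08:37 = 8 h 37 min; span 14 h 33 min; less 60 min break → 13 h 33 min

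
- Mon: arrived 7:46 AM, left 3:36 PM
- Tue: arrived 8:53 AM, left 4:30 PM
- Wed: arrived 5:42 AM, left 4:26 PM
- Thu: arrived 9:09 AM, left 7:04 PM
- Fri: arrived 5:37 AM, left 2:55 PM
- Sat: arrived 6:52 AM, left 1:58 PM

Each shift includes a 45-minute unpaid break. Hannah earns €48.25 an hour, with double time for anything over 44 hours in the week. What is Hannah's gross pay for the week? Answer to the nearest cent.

€2509.00

Mon: 7:46 AM–3:36 PM = 7 h 50 min; less 45 min break → 7 h 5 min
Tue: 8:53 AM–4:30 PM = 7 h 37 min; less 45 min break → 6 h 52 min
Wed: 5:42 AM–4:26 PM = 10 h 44 min; less 45 min break → 9 h 59 min
Thu: 9:09 AM–7:04 PM = 9 h 55 min; less 45 min break → 9 h 10 min
Fri: 5:37 AM–2:55 PM = 9 h 18 min; less 45 min break → 8 h 33 min
Sat: 6:52 AM–1:58 PM = 7 h 6 min; less 45 min break → 6 h 21 min
Total worked: 48 h 0 min = 2880 min.
Regular 44 h 0 min = 2640 min at €48.25/h; overtime 4 h 0 min = 240 min at €96.50/h.
Pay = (2640 × €48.25 + 240 × €96.50) ÷ 60 = €2509.00.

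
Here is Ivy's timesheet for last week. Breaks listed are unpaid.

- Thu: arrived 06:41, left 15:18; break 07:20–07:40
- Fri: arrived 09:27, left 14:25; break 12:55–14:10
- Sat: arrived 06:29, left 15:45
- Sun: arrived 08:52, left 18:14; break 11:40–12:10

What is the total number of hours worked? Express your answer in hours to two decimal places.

Thu: 06:41–15:18 = 8 h 37 min; less 20 min break → 8 h 17 min
Fri: 09:27–14:25 = 4 h 58 min; less 75 min break → 3 h 43 min
Sat: 06:29–15:45 = 9 h 16 min
Sun: 08:52–18:14 = 9 h 22 min; less 30 min break → 8 h 52 min
Total: 8 h 17 min + 3 h 43 min + 9 h 16 min + 8 h 52 min = 30 h 8 min.

30.13 hours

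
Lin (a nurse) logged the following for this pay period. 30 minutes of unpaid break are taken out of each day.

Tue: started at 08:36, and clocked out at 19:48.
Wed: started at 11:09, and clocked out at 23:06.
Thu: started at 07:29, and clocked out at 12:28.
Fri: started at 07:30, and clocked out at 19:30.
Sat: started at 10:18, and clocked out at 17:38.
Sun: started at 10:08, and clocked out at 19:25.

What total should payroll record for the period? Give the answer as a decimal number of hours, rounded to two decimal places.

Tue: 08:36–19:48 = 11 h 12 min; less 30 min break → 10 h 42 min
Wed: 11:09–23:06 = 11 h 57 min; less 30 min break → 11 h 27 min
Thu: 07:29–12:28 = 4 h 59 min; less 30 min break → 4 h 29 min
Fri: 07:30–19:30 = 12 h 0 min; less 30 min break → 11 h 30 min
Sat: 10:18–17:38 = 7 h 20 min; less 30 min break → 6 h 50 min
Sun: 10:08–19:25 = 9 h 17 min; less 30 min break → 8 h 47 min
Total: 10 h 42 min + 11 h 27 min + 4 h 29 min + 11 h 30 min + 6 h 50 min + 8 h 47 min = 53 h 45 min.

53.75 hours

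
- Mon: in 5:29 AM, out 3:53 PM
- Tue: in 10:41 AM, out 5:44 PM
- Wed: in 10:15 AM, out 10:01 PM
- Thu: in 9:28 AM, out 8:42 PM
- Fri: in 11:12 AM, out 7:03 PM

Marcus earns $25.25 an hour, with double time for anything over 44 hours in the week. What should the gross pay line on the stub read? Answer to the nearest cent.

$1328.15

Mon: 5:29 AM–3:53 PM = 10 h 24 min
Tue: 10:41 AM–5:44 PM = 7 h 3 min
Wed: 10:15 AM–10:01 PM = 11 h 46 min
Thu: 9:28 AM–8:42 PM = 11 h 14 min
Fri: 11:12 AM–7:03 PM = 7 h 51 min
Total worked: 48 h 18 min = 2898 min.
Regular 44 h 0 min = 2640 min at $25.25/h; overtime 4 h 18 min = 258 min at $50.50/h.
Pay = (2640 × $25.25 + 258 × $50.50) ÷ 60 = $1328.15.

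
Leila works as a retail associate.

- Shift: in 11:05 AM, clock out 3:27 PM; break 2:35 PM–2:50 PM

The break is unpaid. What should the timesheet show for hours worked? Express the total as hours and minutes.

Shift: 11:05 AM–3:27 PM = 4 h 22 min; less 15 min break → 4 h 7 min

4 h 7 min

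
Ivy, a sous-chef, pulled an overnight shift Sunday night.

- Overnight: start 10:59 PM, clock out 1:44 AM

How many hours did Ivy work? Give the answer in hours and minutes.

2 h 45 min

Overnight: 10:59 PM → midnight = 1 h 1 min; midnight → 1:44 AM = 1 h 44 min; span 2 h 45 min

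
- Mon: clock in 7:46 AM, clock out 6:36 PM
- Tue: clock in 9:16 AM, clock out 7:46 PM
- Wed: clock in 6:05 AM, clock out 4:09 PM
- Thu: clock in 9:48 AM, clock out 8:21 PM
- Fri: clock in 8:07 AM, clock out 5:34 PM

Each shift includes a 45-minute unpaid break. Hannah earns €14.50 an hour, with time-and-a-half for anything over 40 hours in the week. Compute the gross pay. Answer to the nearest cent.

Mon: 7:46 AM–6:36 PM = 10 h 50 min; less 45 min break → 10 h 5 min
Tue: 9:16 AM–7:46 PM = 10 h 30 min; less 45 min break → 9 h 45 min
Wed: 6:05 AM–4:09 PM = 10 h 4 min; less 45 min break → 9 h 19 min
Thu: 9:48 AM–8:21 PM = 10 h 33 min; less 45 min break → 9 h 48 min
Fri: 8:07 AM–5:34 PM = 9 h 27 min; less 45 min break → 8 h 42 min
Total worked: 47 h 39 min = 2859 min.
Regular 40 h 0 min = 2400 min at €14.50/h; overtime 7 h 39 min = 459 min at €21.75/h.
Pay = (2400 × €14.50 + 459 × €21.75) ÷ 60 = €746.39.

€746.39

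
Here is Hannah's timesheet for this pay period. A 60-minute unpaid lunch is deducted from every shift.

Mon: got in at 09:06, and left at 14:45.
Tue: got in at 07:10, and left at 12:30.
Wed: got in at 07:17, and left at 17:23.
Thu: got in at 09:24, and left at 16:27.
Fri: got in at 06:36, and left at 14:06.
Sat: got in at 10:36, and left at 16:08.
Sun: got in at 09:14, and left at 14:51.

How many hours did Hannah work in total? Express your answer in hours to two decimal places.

39.78 hours

Mon: 09:06–14:45 = 5 h 39 min; less 60 min break → 4 h 39 min
Tue: 07:10–12:30 = 5 h 20 min; less 60 min break → 4 h 20 min
Wed: 07:17–17:23 = 10 h 6 min; less 60 min break → 9 h 6 min
Thu: 09:24–16:27 = 7 h 3 min; less 60 min break → 6 h 3 min
Fri: 06:36–14:06 = 7 h 30 min; less 60 min break → 6 h 30 min
Sat: 10:36–16:08 = 5 h 32 min; less 60 min break → 4 h 32 min
Sun: 09:14–14:51 = 5 h 37 min; less 60 min break → 4 h 37 min
Total: 4 h 39 min + 4 h 20 min + 9 h 6 min + 6 h 3 min + 6 h 30 min + 4 h 32 min + 4 h 37 min = 39 h 47 min.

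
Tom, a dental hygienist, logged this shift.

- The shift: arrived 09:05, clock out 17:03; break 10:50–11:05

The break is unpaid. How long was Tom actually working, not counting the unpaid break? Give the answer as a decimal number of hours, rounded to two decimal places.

7.72 hours

The shift: 09:05–17:03 = 7 h 58 min; less 15 min break → 7 h 43 min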